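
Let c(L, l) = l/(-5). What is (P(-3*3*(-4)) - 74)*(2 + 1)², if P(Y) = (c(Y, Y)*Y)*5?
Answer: -12330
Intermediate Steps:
c(L, l) = -l/5 (c(L, l) = l*(-⅕) = -l/5)
P(Y) = -Y² (P(Y) = ((-Y/5)*Y)*5 = -Y²/5*5 = -Y²)
(P(-3*3*(-4)) - 74)*(2 + 1)² = (-(-3*3*(-4))² - 74)*(2 + 1)² = (-(-9*(-4))² - 74)*3² = (-1*36² - 74)*9 = (-1*1296 - 74)*9 = (-1296 - 74)*9 = -1370*9 = -12330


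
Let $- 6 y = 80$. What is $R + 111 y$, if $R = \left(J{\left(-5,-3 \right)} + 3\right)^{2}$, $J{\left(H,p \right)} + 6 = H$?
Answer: $-1416$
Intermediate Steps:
$y = - \frac{40}{3}$ ($y = \left(- \frac{1}{6}\right) 80 = - \frac{40}{3} \approx -13.333$)
$J{\left(H,p \right)} = -6 + H$
$R = 64$ ($R = \left(\left(-6 - 5\right) + 3\right)^{2} = \left(-11 + 3\right)^{2} = \left(-8\right)^{2} = 64$)
$R + 111 y = 64 + 111 \left(- \frac{40}{3}\right) = 64 - 1480 = -1416$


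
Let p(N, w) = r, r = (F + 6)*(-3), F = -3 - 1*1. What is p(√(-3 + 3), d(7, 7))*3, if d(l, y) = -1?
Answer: -18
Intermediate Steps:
F = -4 (F = -3 - 1 = -4)
r = -6 (r = (-4 + 6)*(-3) = 2*(-3) = -6)
p(N, w) = -6
p(√(-3 + 3), d(7, 7))*3 = -6*3 = -18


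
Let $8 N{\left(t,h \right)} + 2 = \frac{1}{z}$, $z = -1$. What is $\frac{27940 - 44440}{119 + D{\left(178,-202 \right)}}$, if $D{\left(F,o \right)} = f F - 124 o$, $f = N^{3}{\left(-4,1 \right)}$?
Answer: $- \frac{1408000}{2146783} \approx -0.65586$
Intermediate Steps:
$N{\left(t,h \right)} = - \frac{3}{8}$ ($N{\left(t,h \right)} = - \frac{1}{4} + \frac{1}{8 \left(-1\right)} = - \frac{1}{4} + \frac{1}{8} \left(-1\right) = - \frac{1}{4} - \frac{1}{8} = - \frac{3}{8}$)
$f = - \frac{27}{512}$ ($f = \left(- \frac{3}{8}\right)^{3} = - \frac{27}{512} \approx -0.052734$)
$D{\left(F,o \right)} = - 124 o - \frac{27 F}{512}$ ($D{\left(F,o \right)} = - \frac{27 F}{512} - 124 o = - 124 o - \frac{27 F}{512}$)
$\frac{27940 - 44440}{119 + D{\left(178,-202 \right)}} = \frac{27940 - 44440}{119 - - \frac{6409885}{256}} = - \frac{16500}{119 + \left(25048 - \frac{2403}{256}\right)} = - \frac{16500}{119 + \frac{6409885}{256}} = - \frac{16500}{\frac{6440349}{256}} = \left(-16500\right) \frac{256}{6440349} = - \frac{1408000}{2146783}$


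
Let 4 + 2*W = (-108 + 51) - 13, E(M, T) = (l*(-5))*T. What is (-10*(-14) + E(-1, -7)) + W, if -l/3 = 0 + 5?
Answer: -422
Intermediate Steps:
l = -15 (l = -3*(0 + 5) = -3*5 = -15)
E(M, T) = 75*T (E(M, T) = (-15*(-5))*T = 75*T)
W = -37 (W = -2 + ((-108 + 51) - 13)/2 = -2 + (-57 - 13)/2 = -2 + (½)*(-70) = -2 - 35 = -37)
(-10*(-14) + E(-1, -7)) + W = (-10*(-14) + 75*(-7)) - 37 = (140 - 525) - 37 = -385 - 37 = -422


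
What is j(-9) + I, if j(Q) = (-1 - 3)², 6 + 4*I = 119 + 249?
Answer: 213/2 ≈ 106.50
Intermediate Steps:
I = 181/2 (I = -3/2 + (119 + 249)/4 = -3/2 + (¼)*368 = -3/2 + 92 = 181/2 ≈ 90.500)
j(Q) = 16 (j(Q) = (-4)² = 16)
j(-9) + I = 16 + 181/2 = 213/2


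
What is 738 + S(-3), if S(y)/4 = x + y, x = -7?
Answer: 698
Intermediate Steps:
S(y) = -28 + 4*y (S(y) = 4*(-7 + y) = -28 + 4*y)
738 + S(-3) = 738 + (-28 + 4*(-3)) = 738 + (-28 - 12) = 738 - 40 = 698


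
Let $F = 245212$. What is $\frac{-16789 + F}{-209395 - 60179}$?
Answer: $- \frac{76141}{89858} \approx -0.84735$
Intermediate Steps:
$\frac{-16789 + F}{-209395 - 60179} = \frac{-16789 + 245212}{-209395 - 60179} = \frac{228423}{-269574} = 228423 \left(- \frac{1}{269574}\right) = - \frac{76141}{89858}$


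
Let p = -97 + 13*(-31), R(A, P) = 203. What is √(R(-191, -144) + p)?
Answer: 3*I*√33 ≈ 17.234*I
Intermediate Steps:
p = -500 (p = -97 - 403 = -500)
√(R(-191, -144) + p) = √(203 - 500) = √(-297) = 3*I*√33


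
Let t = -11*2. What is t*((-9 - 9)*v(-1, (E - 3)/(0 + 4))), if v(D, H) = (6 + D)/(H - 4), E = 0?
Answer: -7920/19 ≈ -416.84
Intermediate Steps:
v(D, H) = (6 + D)/(-4 + H)
t = -22
t*((-9 - 9)*v(-1, (E - 3)/(0 + 4))) = -22*(-9 - 9)*(6 - 1)/(-4 + (0 - 3)/(0 + 4)) = -(-396)*5/(-4 - 3/4) = -(-396)*5/(-4 - 3*¼) = -(-396)*5/(-4 - ¾) = -(-396)*5/(-19/4) = -(-396)*(-4/19*5) = -(-396)*(-20)/19 = -22*360/19 = -7920/19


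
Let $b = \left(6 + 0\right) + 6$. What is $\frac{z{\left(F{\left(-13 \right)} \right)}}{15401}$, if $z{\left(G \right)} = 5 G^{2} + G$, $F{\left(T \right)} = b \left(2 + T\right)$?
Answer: $\frac{86988}{15401} \approx 5.6482$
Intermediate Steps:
$b = 12$ ($b = 6 + 6 = 12$)
$F{\left(T \right)} = 24 + 12 T$ ($F{\left(T \right)} = 12 \left(2 + T\right) = 24 + 12 T$)
$z{\left(G \right)} = G + 5 G^{2}$
$\frac{z{\left(F{\left(-13 \right)} \right)}}{15401} = \frac{\left(24 + 12 \left(-13\right)\right) \left(1 + 5 \left(24 + 12 \left(-13\right)\right)\right)}{15401} = \left(24 - 156\right) \left(1 + 5 \left(24 - 156\right)\right) \frac{1}{15401} = - 132 \left(1 + 5 \left(-132\right)\right) \frac{1}{15401} = - 132 \left(1 - 660\right) \frac{1}{15401} = \left(-132\right) \left(-659\right) \frac{1}{15401} = 86988 \cdot \frac{1}{15401} = \frac{86988}{15401}$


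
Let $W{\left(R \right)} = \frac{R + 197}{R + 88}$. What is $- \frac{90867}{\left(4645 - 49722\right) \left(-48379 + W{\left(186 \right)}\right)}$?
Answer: $- \frac{24897558}{597516505651} \approx -4.1668 \cdot 10^{-5}$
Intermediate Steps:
$W{\left(R \right)} = \frac{197 + R}{88 + R}$
$- \frac{90867}{\left(4645 - 49722\right) \left(-48379 + W{\left(186 \right)}\right)} = - \frac{90867}{\left(4645 - 49722\right) \left(-48379 + \frac{197 + 186}{88 + 186}\right)} = - \frac{90867}{\left(-45077\right) \left(-48379 + \frac{1}{274} \cdot 383\right)} = - \frac{90867}{\left(-45077\right) \left(-48379 + \frac{383}{274}\right)} = - \frac{90867}{\left(-45077\right) \left(- \frac{13255463}{274}\right)} = - \frac{90867}{\frac{597516505651}{274}} = \left(-90867\right) \frac{274}{597516505651} = - \frac{24897558}{597516505651}$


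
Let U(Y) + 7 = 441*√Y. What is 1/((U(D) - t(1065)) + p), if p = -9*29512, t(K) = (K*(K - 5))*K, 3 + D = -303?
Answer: -1202544115/1446112348580644411 - 1323*I*√34/1446112348580644411 ≈ -8.3157e-10 - 5.3345e-15*I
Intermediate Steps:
D = -306 (D = -3 - 303 = -306)
t(K) = K²*(-5 + K) (t(K) = (K*(-5 + K))*K = K²*(-5 + K))
U(Y) = -7 + 441*√Y
p = -265608
1/((U(D) - t(1065)) + p) = 1/(((-7 + 441*√(-306)) - 1065²*(-5 + 1065)) - 265608) = 1/(((-7 + 441*(3*I*√34)) - 1134225*1060) - 265608) = 1/(((-7 + 1323*I*√34) - 1*1202278500) - 265608) = 1/(((-7 + 1323*I*√34) - 1202278500) - 265608) = 1/((-1202278507 + 1323*I*√34) - 265608) = 1/(-1202544115 + 1323*I*√34)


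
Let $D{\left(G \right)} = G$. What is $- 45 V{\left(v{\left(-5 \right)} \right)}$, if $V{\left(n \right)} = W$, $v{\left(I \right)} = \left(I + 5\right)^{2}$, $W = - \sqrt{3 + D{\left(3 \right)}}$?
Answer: $45 \sqrt{6} \approx 110.23$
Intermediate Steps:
$W = - \sqrt{6}$ ($W = - \sqrt{3 + 3} = - \sqrt{6} \approx -2.4495$)
$v{\left(I \right)} = \left(5 + I\right)^{2}$
$V{\left(n \right)} = - \sqrt{6}$
$- 45 V{\left(v{\left(-5 \right)} \right)} = - 45 \left(- \sqrt{6}\right) = 45 \sqrt{6}$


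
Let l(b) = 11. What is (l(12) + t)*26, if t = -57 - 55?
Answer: -2626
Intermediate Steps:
t = -112
(l(12) + t)*26 = (11 - 112)*26 = -101*26 = -2626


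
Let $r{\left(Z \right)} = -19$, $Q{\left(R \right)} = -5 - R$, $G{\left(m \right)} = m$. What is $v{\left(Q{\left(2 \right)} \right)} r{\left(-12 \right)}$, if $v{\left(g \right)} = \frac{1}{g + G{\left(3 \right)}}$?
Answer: $\frac{19}{4} \approx 4.75$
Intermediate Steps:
$v{\left(g \right)} = \frac{1}{3 + g}$ ($v{\left(g \right)} = \frac{1}{g + 3} = \frac{1}{3 + g}$)
$v{\left(Q{\left(2 \right)} \right)} r{\left(-12 \right)} = \frac{1}{3 - 7} \left(-19\right) = \frac{1}{-4} \left(-19\right) = \left(- \frac{1}{4}\right) \left(-19\right) = \frac{19}{4}$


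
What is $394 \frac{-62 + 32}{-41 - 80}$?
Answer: $\frac{11820}{121} \approx 97.686$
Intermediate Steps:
$394 \frac{-62 + 32}{-41 - 80} = 394 \left(- \frac{30}{-121}\right) = 394 \left(\left(-30\right) \left(- \frac{1}{121}\right)\right) = 394 \cdot \frac{30}{121} = \frac{11820}{121}$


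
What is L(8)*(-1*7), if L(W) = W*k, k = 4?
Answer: -224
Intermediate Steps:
L(W) = 4*W (L(W) = W*4 = 4*W)
L(8)*(-1*7) = (4*8)*(-1*7) = 32*(-7) = -224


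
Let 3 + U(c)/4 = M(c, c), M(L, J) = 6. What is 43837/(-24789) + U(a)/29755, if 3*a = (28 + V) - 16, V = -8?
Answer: -1304072467/737596695 ≈ -1.7680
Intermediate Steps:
a = 4/3 (a = ((28 - 8) - 16)/3 = (20 - 16)/3 = (⅓)*4 = 4/3 ≈ 1.3333)
U(c) = 12 (U(c) = -12 + 4*6 = -12 + 24 = 12)
43837/(-24789) + U(a)/29755 = 43837/(-24789) + 12/29755 = 43837*(-1/24789) + 12*(1/29755) = -43837/24789 + 12/29755 = -1304072467/737596695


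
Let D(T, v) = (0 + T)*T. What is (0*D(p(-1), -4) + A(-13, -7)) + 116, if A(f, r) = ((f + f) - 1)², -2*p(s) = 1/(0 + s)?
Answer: 845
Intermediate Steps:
p(s) = -1/(2*s) (p(s) = -1/(2*(0 + s)) = -1/(2*s))
D(T, v) = T² (D(T, v) = T*T = T²)
A(f, r) = (-1 + 2*f)² (A(f, r) = (2*f - 1)² = (-1 + 2*f)²)
(0*D(p(-1), -4) + A(-13, -7)) + 116 = (0*(-½/(-1))² + (-1 + 2*(-13))²) + 116 = (0*(-½*(-1))² + (-1 - 26)²) + 116 = (0*(½)² + (-27)²) + 116 = (0*(¼) + 729) + 116 = (0 + 729) + 116 = 729 + 116 = 845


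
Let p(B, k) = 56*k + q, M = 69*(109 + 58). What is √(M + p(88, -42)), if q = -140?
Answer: √9031 ≈ 95.032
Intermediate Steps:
M = 11523 (M = 69*167 = 11523)
p(B, k) = -140 + 56*k (p(B, k) = 56*k - 140 = -140 + 56*k)
√(M + p(88, -42)) = √(11523 + (-140 + 56*(-42))) = √(11523 + (-140 - 2352)) = √(11523 - 2492) = √9031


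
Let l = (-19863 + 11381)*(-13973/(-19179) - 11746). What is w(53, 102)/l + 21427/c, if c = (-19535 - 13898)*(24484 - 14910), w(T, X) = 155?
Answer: -9997134586876216/152895979514571488971 ≈ -6.5385e-5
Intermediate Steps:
c = -320087542 (c = -33433*9574 = -320087542)
l = 1910677042402/19179 (l = -8482*(-13973*(-1/19179) - 11746) = -8482*(13973/19179 - 11746) = -8482*(-225262561/19179) = 1910677042402/19179 ≈ 9.9623e+7)
w(53, 102)/l + 21427/c = 155/(1910677042402/19179) + 21427/(-320087542) = 155*(19179/1910677042402) + 21427*(-1/320087542) = 2972745/1910677042402 - 21427/320087542 = -9997134586876216/152895979514571488971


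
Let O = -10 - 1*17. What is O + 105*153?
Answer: 16038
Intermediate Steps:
O = -27 (O = -10 - 17 = -27)
O + 105*153 = -27 + 105*153 = -27 + 16065 = 16038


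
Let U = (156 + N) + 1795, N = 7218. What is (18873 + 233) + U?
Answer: 28275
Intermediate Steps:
U = 9169 (U = (156 + 7218) + 1795 = 7374 + 1795 = 9169)
(18873 + 233) + U = (18873 + 233) + 9169 = 19106 + 9169 = 28275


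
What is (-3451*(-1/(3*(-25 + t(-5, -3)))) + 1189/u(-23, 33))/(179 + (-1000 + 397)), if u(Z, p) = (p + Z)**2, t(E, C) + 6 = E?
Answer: 13543/286200 ≈ 0.047320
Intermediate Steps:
t(E, C) = -6 + E
u(Z, p) = (Z + p)**2
(-3451*(-1/(3*(-25 + t(-5, -3)))) + 1189/u(-23, 33))/(179 + (-1000 + 397)) = (-3451*(-1/(3*(-25 + (-6 - 5)))) + 1189/((-23 + 33)**2))/(179 + (-1000 + 397)) = (-3451*(-1/(3*(-25 - 11))) + 1189/(10**2))/(179 - 603) = (-3451/((-3*(-36))) + 1189/100)/(-424) = (-3451/108 + 1189*(1/100))*(-1/424) = (-3451*1/108 + 1189/100)*(-1/424) = (-3451/108 + 1189/100)*(-1/424) = -13543/675*(-1/424) = 13543/286200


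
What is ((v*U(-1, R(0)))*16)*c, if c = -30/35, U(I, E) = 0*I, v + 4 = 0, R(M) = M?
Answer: 0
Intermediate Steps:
v = -4 (v = -4 + 0 = -4)
U(I, E) = 0
c = -6/7 (c = -30*1/35 = -6/7 ≈ -0.85714)
((v*U(-1, R(0)))*16)*c = (-4*0*16)*(-6/7) = (0*16)*(-6/7) = 0*(-6/7) = 0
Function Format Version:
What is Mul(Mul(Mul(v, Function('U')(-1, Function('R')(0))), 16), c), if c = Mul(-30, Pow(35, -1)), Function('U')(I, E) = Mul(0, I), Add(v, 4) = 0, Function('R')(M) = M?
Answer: 0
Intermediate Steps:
v = -4 (v = Add(-4, 0) = -4)
Function('U')(I, E) = 0
c = Rational(-6, 7) (c = Mul(-30, Rational(1, 35)) = Rational(-6, 7) ≈ -0.85714)
Mul(Mul(Mul(v, Function('U')(-1, Function('R')(0))), 16), c) = Mul(Mul(Mul(-4, 0), 16), Rational(-6, 7)) = Mul(Mul(0, 16), Rational(-6, 7)) = Mul(0, Rational(-6, 7)) = 0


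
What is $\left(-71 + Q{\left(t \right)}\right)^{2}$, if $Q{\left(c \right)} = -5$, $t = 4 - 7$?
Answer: $5776$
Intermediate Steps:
$t = -3$ ($t = 4 - 7 = -3$)
$\left(-71 + Q{\left(t \right)}\right)^{2} = \left(-71 - 5\right)^{2} = \left(-76\right)^{2} = 5776$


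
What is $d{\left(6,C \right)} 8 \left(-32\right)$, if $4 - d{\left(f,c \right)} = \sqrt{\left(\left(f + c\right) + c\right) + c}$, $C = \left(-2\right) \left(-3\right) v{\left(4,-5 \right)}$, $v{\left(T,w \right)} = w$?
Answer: $-1024 + 512 i \sqrt{21} \approx -1024.0 + 2346.3 i$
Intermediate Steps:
$C = -30$ ($C = \left(-2\right) \left(-3\right) \left(-5\right) = 6 \left(-5\right) = -30$)
$d{\left(f,c \right)} = 4 - \sqrt{f + 3 c}$ ($d{\left(f,c \right)} = 4 - \sqrt{\left(\left(f + c\right) + c\right) + c} = 4 - \sqrt{\left(\left(c + f\right) + c\right) + c} = 4 - \sqrt{\left(f + 2 c\right) + c} = 4 - \sqrt{f + 3 c}$)
$d{\left(6,C \right)} 8 \left(-32\right) = \left(4 - \sqrt{6 + 3 \left(-30\right)}\right) 8 \left(-32\right) = \left(4 - \sqrt{6 - 90}\right) 8 \left(-32\right) = \left(4 - \sqrt{-84}\right) 8 \left(-32\right) = \left(4 - 2 i \sqrt{21}\right) 8 \left(-32\right) = \left(32 - 16 i \sqrt{21}\right) \left(-32\right) = -1024 + 512 i \sqrt{21}$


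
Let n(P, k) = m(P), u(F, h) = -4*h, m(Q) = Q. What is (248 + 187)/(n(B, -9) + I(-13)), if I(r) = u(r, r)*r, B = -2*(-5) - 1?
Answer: -15/23 ≈ -0.65217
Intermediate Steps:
B = 9 (B = 10 - 1 = 9)
n(P, k) = P
I(r) = -4*r² (I(r) = (-4*r)*r = -4*r²)
(248 + 187)/(n(B, -9) + I(-13)) = (248 + 187)/(9 - 4*(-13)²) = 435/(9 - 4*169) = 435/(9 - 676) = 435/(-667) = 435*(-1/667) = -15/23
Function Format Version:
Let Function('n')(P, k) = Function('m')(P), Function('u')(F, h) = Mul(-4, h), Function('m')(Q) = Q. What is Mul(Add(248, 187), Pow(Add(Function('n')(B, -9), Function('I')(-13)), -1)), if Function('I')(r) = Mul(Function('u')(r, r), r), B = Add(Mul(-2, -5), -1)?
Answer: Rational(-15, 23) ≈ -0.65217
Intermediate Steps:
B = 9 (B = Add(10, -1) = 9)
Function('n')(P, k) = P
Function('I')(r) = Mul(-4, Pow(r, 2)) (Function('I')(r) = Mul(Mul(-4, r), r) = Mul(-4, Pow(r, 2)))
Mul(Add(248, 187), Pow(Add(Function('n')(B, -9), Function('I')(-13)), -1)) = Mul(Add(248, 187), Pow(Add(9, Mul(-4, Pow(-13, 2))), -1)) = Mul(435, Pow(Add(9, Mul(-4, 169)), -1)) = Mul(435, Pow(Add(9, -676), -1)) = Mul(435, Pow(-667, -1)) = Mul(435, Rational(-1, 667)) = Rational(-15, 23)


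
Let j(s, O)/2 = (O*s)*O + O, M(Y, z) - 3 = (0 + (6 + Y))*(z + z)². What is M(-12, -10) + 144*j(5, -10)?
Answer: 138723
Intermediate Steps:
M(Y, z) = 3 + 4*z²*(6 + Y) (M(Y, z) = 3 + (0 + (6 + Y))*(z + z)² = 3 + (6 + Y)*(2*z)² = 3 + (6 + Y)*(4*z²) = 3 + 4*z²*(6 + Y))
j(s, O) = 2*O + 2*s*O² (j(s, O) = 2*((O*s)*O + O) = 2*(s*O² + O) = 2*(O + s*O²) = 2*O + 2*s*O²)
M(-12, -10) + 144*j(5, -10) = (3 + 24*(-10)² + 4*(-12)*(-10)²) + 144*(2*(-10)*(1 - 10*5)) = (3 + 24*100 + 4*(-12)*100) + 144*(2*(-10)*(1 - 50)) = (3 + 2400 - 4800) + 144*(2*(-10)*(-49)) = -2397 + 144*980 = -2397 + 141120 = 138723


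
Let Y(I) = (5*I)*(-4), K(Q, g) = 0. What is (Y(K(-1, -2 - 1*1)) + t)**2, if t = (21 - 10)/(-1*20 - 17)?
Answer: 121/1369 ≈ 0.088386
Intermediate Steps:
Y(I) = -20*I
t = -11/37 (t = 11/(-20 - 17) = 11/(-37) = 11*(-1/37) = -11/37 ≈ -0.29730)
(Y(K(-1, -2 - 1*1)) + t)**2 = (-20*0 - 11/37)**2 = (0 - 11/37)**2 = (-11/37)**2 = 121/1369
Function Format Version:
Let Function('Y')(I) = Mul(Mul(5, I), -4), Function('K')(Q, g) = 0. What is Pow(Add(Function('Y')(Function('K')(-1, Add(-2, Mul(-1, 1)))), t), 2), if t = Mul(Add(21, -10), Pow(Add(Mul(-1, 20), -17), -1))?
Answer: Rational(121, 1369) ≈ 0.088386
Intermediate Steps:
Function('Y')(I) = Mul(-20, I)
t = Rational(-11, 37) (t = Mul(11, Pow(Add(-20, -17), -1)) = Mul(11, Pow(-37, -1)) = Mul(11, Rational(-1, 37)) = Rational(-11, 37) ≈ -0.29730)
Pow(Add(Function('Y')(Function('K')(-1, Add(-2, Mul(-1, 1)))), t), 2) = Pow(Add(Mul(-20, 0), Rational(-11, 37)), 2) = Pow(Add(0, Rational(-11, 37)), 2) = Pow(Rational(-11, 37), 2) = Rational(121, 1369)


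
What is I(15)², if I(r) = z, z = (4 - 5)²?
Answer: 1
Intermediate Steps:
z = 1 (z = (-1)² = 1)
I(r) = 1
I(15)² = 1² = 1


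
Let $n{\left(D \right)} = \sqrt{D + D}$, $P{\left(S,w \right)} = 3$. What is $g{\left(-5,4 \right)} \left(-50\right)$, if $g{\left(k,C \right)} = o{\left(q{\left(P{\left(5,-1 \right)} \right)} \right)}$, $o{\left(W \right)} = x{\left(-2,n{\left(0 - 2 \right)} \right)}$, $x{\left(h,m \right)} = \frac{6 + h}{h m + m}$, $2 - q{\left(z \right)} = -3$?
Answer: $- 100 i \approx - 100.0 i$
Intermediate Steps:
$q{\left(z \right)} = 5$ ($q{\left(z \right)} = 2 - -3 = 2 + 3 = 5$)
$n{\left(D \right)} = \sqrt{2} \sqrt{D}$ ($n{\left(D \right)} = \sqrt{2 D} = \sqrt{2} \sqrt{D}$)
$x{\left(h,m \right)} = \frac{6 + h}{m + h m}$
$o{\left(W \right)} = 2 i$ ($o{\left(W \right)} = \frac{6 - 2}{\sqrt{2} \sqrt{0 - 2} \left(1 - 2\right)} = \frac{1}{\sqrt{2} \sqrt{0 - 2}} \frac{1}{-1} \cdot 4 = \frac{1}{\sqrt{2} \sqrt{-2}} \left(-1\right) 4 = \frac{1}{\sqrt{2} i \sqrt{2}} \left(-1\right) 4 = \frac{1}{2 i} \left(-1\right) 4 = - \frac{i}{2} \left(-1\right) 4 = 2 i$)
$g{\left(k,C \right)} = 2 i$
$g{\left(-5,4 \right)} \left(-50\right) = 2 i \left(-50\right) = - 100 i$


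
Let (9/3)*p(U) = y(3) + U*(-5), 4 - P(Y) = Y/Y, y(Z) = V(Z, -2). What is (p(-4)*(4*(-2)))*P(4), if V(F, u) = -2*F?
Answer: -112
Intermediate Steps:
y(Z) = -2*Z
P(Y) = 3 (P(Y) = 4 - Y/Y = 4 - 1*1 = 4 - 1 = 3)
p(U) = -2 - 5*U/3 (p(U) = (-2*3 + U*(-5))/3 = (-6 - 5*U)/3 = -2 - 5*U/3)
(p(-4)*(4*(-2)))*P(4) = ((-2 - 5/3*(-4))*(4*(-2)))*3 = ((-2 + 20/3)*(-8))*3 = ((14/3)*(-8))*3 = -112/3*3 = -112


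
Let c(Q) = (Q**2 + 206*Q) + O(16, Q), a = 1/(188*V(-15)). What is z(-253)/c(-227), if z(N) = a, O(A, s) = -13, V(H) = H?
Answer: -1/13406280 ≈ -7.4592e-8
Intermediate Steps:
a = -1/2820 (a = 1/(188*(-15)) = (1/188)*(-1/15) = -1/2820 ≈ -0.00035461)
z(N) = -1/2820
c(Q) = -13 + Q**2 + 206*Q (c(Q) = (Q**2 + 206*Q) - 13 = -13 + Q**2 + 206*Q)
z(-253)/c(-227) = -1/(2820*(-13 + (-227)**2 + 206*(-227))) = -1/(2820*(-13 + 51529 - 46762)) = -1/2820/4754 = -1/2820*1/4754 = -1/13406280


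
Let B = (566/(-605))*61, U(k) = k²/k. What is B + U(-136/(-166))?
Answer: -2824518/50215 ≈ -56.248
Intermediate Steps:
U(k) = k
B = -34526/605 (B = (566*(-1/605))*61 = -566/605*61 = -34526/605 ≈ -57.068)
B + U(-136/(-166)) = -34526/605 - 136/(-166) = -34526/605 - 136*(-1/166) = -34526/605 + 68/83 = -2824518/50215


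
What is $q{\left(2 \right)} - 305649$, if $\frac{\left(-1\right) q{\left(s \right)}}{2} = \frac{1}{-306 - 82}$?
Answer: $- \frac{59295905}{194} \approx -3.0565 \cdot 10^{5}$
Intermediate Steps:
$q{\left(s \right)} = \frac{1}{194}$ ($q{\left(s \right)} = - \frac{2}{-306 - 82} = - \frac{2}{-388} = \left(-2\right) \left(- \frac{1}{388}\right) = \frac{1}{194}$)
$q{\left(2 \right)} - 305649 = \frac{1}{194} - 305649 = - \frac{59295905}{194}$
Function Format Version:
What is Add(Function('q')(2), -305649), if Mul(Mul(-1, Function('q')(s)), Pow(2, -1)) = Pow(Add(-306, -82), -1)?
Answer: Rational(-59295905, 194) ≈ -3.0565e+5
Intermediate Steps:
Function('q')(s) = Rational(1, 194) (Function('q')(s) = Mul(-2, Pow(Add(-306, -82), -1)) = Mul(-2, Pow(-388, -1)) = Mul(-2, Rational(-1, 388)) = Rational(1, 194))
Add(Function('q')(2), -305649) = Add(Rational(1, 194), -305649) = Rational(-59295905, 194)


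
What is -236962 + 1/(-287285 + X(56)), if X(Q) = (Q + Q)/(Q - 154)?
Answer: -476531292893/2011003 ≈ -2.3696e+5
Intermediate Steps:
X(Q) = 2*Q/(-154 + Q) (X(Q) = (2*Q)/(-154 + Q) = 2*Q/(-154 + Q))
-236962 + 1/(-287285 + X(56)) = -236962 + 1/(-287285 + 2*56/(-154 + 56)) = -236962 + 1/(-287285 + 2*56/(-98)) = -236962 + 1/(-287285 + 2*56*(-1/98)) = -236962 + 1/(-287285 - 8/7) = -236962 + 1/(-2011003/7) = -236962 - 7/2011003 = -476531292893/2011003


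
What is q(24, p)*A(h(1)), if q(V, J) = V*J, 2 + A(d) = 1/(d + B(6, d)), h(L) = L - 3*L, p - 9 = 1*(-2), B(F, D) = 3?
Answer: -168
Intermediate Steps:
p = 7 (p = 9 + 1*(-2) = 9 - 2 = 7)
h(L) = -2*L
A(d) = -2 + 1/(3 + d) (A(d) = -2 + 1/(d + 3) = -2 + 1/(3 + d))
q(V, J) = J*V
q(24, p)*A(h(1)) = (7*24)*((-5 - (-4))/(3 - 2*1)) = 168*((-5 - 2*(-2))/(3 - 2)) = 168*((-5 + 4)/1) = 168*(1*(-1)) = 168*(-1) = -168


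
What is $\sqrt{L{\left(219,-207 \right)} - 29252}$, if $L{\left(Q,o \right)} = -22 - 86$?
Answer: $4 i \sqrt{1835} \approx 171.35 i$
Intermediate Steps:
$L{\left(Q,o \right)} = -108$ ($L{\left(Q,o \right)} = -22 - 86 = -108$)
$\sqrt{L{\left(219,-207 \right)} - 29252} = \sqrt{-108 - 29252} = \sqrt{-29360} = 4 i \sqrt{1835}$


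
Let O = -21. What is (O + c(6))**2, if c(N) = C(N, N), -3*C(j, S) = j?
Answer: 529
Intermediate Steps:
C(j, S) = -j/3
c(N) = -N/3
(O + c(6))**2 = (-21 - 1/3*6)**2 = (-21 - 2)**2 = (-23)**2 = 529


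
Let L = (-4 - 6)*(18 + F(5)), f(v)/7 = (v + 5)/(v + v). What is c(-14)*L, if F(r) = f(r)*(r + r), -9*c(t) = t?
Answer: -12320/9 ≈ -1368.9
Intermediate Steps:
f(v) = 7*(5 + v)/(2*v) (f(v) = 7*((v + 5)/(v + v)) = 7*((5 + v)/((2*v))) = 7*((5 + v)*(1/(2*v))) = 7*((5 + v)/(2*v)) = 7*(5 + v)/(2*v))
c(t) = -t/9
F(r) = 35 + 7*r (F(r) = (7*(5 + r)/(2*r))*(r + r) = (7*(5 + r)/(2*r))*(2*r) = 35 + 7*r)
L = -880 (L = (-4 - 6)*(18 + (35 + 7*5)) = -10*(18 + (35 + 35)) = -10*(18 + 70) = -10*88 = -880)
c(-14)*L = -⅑*(-14)*(-880) = (14/9)*(-880) = -12320/9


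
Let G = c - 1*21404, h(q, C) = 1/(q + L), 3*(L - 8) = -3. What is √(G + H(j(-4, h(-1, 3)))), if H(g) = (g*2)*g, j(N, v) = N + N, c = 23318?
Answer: √2042 ≈ 45.188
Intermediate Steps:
L = 7 (L = 8 + (⅓)*(-3) = 8 - 1 = 7)
h(q, C) = 1/(7 + q) (h(q, C) = 1/(q + 7) = 1/(7 + q))
j(N, v) = 2*N
G = 1914 (G = 23318 - 1*21404 = 23318 - 21404 = 1914)
H(g) = 2*g² (H(g) = (2*g)*g = 2*g²)
√(G + H(j(-4, h(-1, 3)))) = √(1914 + 2*(2*(-4))²) = √(1914 + 2*(-8)²) = √(1914 + 2*64) = √(1914 + 128) = √2042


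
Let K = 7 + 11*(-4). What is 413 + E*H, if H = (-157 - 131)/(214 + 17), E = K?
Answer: 35353/77 ≈ 459.13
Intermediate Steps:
K = -37 (K = 7 - 44 = -37)
E = -37
H = -96/77 (H = -288/231 = -288*1/231 = -96/77 ≈ -1.2468)
413 + E*H = 413 - 37*(-96/77) = 413 + 3552/77 = 35353/77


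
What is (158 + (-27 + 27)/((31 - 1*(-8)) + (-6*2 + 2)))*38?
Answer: 6004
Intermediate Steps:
(158 + (-27 + 27)/((31 - 1*(-8)) + (-6*2 + 2)))*38 = (158 + 0/((31 + 8) + (-12 + 2)))*38 = (158 + 0/(39 - 10))*38 = (158 + 0/29)*38 = (158 + 0*(1/29))*38 = (158 + 0)*38 = 158*38 = 6004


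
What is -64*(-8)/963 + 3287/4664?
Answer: 5553349/4491432 ≈ 1.2364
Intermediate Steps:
-64*(-8)/963 + 3287/4664 = 512*(1/963) + 3287*(1/4664) = 512/963 + 3287/4664 = 5553349/4491432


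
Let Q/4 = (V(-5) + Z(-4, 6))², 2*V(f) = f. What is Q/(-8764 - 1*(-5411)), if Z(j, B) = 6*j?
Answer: -2809/3353 ≈ -0.83776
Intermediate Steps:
V(f) = f/2
Q = 2809 (Q = 4*((½)*(-5) + 6*(-4))² = 4*(-5/2 - 24)² = 4*(-53/2)² = 4*(2809/4) = 2809)
Q/(-8764 - 1*(-5411)) = 2809/(-8764 - 1*(-5411)) = 2809/(-8764 + 5411) = 2809/(-3353) = -1/3353*2809 = -2809/3353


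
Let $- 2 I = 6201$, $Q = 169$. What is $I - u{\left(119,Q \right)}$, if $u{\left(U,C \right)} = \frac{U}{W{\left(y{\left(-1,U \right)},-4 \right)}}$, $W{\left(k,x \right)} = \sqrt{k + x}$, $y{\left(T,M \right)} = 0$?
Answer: $- \frac{6201}{2} + \frac{119 i}{2} \approx -3100.5 + 59.5 i$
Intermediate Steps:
$I = - \frac{6201}{2}$ ($I = \left(- \frac{1}{2}\right) 6201 = - \frac{6201}{2} \approx -3100.5$)
$u{\left(U,C \right)} = - \frac{i U}{2}$ ($u{\left(U,C \right)} = \frac{U}{\sqrt{0 - 4}} = \frac{U}{\sqrt{-4}} = \frac{U}{2 i} = U \left(- \frac{i}{2}\right) = - \frac{i U}{2}$)
$I - u{\left(119,Q \right)} = - \frac{6201}{2} - \left(- \frac{1}{2}\right) i 119 = - \frac{6201}{2} - - \frac{119 i}{2} = - \frac{6201}{2} + \frac{119 i}{2}$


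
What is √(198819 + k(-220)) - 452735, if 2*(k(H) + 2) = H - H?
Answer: -452735 + √198817 ≈ -4.5229e+5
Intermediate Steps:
k(H) = -2 (k(H) = -2 + (H - H)/2 = -2 + (½)*0 = -2 + 0 = -2)
√(198819 + k(-220)) - 452735 = √(198819 - 2) - 452735 = √198817 - 452735 = -452735 + √198817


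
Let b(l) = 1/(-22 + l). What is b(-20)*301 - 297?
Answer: -1825/6 ≈ -304.17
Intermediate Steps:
b(-20)*301 - 297 = 301/(-22 - 20) - 297 = 301/(-42) - 297 = -1/42*301 - 297 = -43/6 - 297 = -1825/6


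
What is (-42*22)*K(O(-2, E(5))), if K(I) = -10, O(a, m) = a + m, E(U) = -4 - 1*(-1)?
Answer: 9240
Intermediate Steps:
E(U) = -3 (E(U) = -4 + 1 = -3)
(-42*22)*K(O(-2, E(5))) = -42*22*(-10) = -924*(-10) = 9240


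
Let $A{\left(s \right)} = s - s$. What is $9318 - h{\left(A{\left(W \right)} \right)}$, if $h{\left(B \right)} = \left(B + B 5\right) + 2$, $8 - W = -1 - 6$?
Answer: $9316$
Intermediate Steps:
$W = 15$ ($W = 8 - \left(-1 - 6\right) = 8 - -7 = 8 + 7 = 15$)
$A{\left(s \right)} = 0$
$h{\left(B \right)} = 2 + 6 B$ ($h{\left(B \right)} = \left(B + 5 B\right) + 2 = 6 B + 2 = 2 + 6 B$)
$9318 - h{\left(A{\left(W \right)} \right)} = 9318 - \left(2 + 6 \cdot 0\right) = 9318 - \left(2 + 0\right) = 9318 - 2 = 9316$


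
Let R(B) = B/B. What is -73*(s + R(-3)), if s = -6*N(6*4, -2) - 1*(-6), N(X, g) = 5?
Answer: 1679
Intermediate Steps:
R(B) = 1
s = -24 (s = -6*5 - 1*(-6) = -30 + 6 = -24)
-73*(s + R(-3)) = -73*(-24 + 1) = -73*(-23) = 1679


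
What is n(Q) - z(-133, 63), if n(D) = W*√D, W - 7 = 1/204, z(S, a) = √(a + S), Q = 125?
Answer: 7145*√5/204 - I*√70 ≈ 78.317 - 8.3666*I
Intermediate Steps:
z(S, a) = √(S + a)
W = 1429/204 (W = 7 + 1/204 = 1429/204 ≈ 7.0049)
n(D) = 1429*√D/204
n(Q) - z(-133, 63) = 1429*√125/204 - √(-133 + 63) = 1429*(5*√5)/204 - √(-70) = 7145*√5/204 - I*√70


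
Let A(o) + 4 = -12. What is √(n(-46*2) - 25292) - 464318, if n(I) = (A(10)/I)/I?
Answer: -464318 + 29*I*√15909/23 ≈ -4.6432e+5 + 159.03*I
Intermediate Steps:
A(o) = -16 (A(o) = -4 - 12 = -16)
n(I) = -16/I² (n(I) = (-16/I)/I = -16/I²)
√(n(-46*2) - 25292) - 464318 = √(-16/(-46*2)² - 25292) - 464318 = √(-16/(-92)² - 25292) - 464318 = √(-16*1/8464 - 25292) - 464318 = √(-1/529 - 25292) - 464318 = √(-13379469/529) - 464318 = 29*I*√15909/23 - 464318 = -464318 + 29*I*√15909/23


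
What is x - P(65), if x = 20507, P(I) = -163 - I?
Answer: 20735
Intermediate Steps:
x - P(65) = 20507 - (-163 - 1*65) = 20507 - (-163 - 65) = 20507 - 1*(-228) = 20507 + 228 = 20735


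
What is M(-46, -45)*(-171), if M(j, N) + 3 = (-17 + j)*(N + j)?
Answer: -979830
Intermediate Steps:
M(j, N) = -3 + (-17 + j)*(N + j)
M(-46, -45)*(-171) = (-3 + (-46)² - 17*(-45) - 17*(-46) - 45*(-46))*(-171) = (-3 + 2116 + 765 + 782 + 2070)*(-171) = 5730*(-171) = -979830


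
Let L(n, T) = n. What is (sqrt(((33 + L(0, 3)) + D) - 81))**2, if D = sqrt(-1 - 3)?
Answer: -48 + 2*I ≈ -48.0 + 2.0*I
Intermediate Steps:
D = 2*I (D = sqrt(-4) = 2*I ≈ 2.0*I)
(sqrt(((33 + L(0, 3)) + D) - 81))**2 = (sqrt(((33 + 0) + 2*I) - 81))**2 = (sqrt((33 + 2*I) - 81))**2 = (sqrt(-48 + 2*I))**2 = -48 + 2*I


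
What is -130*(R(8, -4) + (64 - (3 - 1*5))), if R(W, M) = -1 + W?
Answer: -9490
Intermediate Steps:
-130*(R(8, -4) + (64 - (3 - 1*5))) = -130*((-1 + 8) + (64 - (3 - 1*5))) = -130*(7 + (64 - (3 - 5))) = -130*(7 + (64 - 1*(-2))) = -130*(7 + (64 + 2)) = -130*(7 + 66) = -130*73 = -9490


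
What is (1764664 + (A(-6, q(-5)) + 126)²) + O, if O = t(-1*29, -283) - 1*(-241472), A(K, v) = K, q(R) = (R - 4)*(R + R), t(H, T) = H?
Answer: 2020507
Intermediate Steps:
q(R) = 2*R*(-4 + R) (q(R) = (-4 + R)*(2*R) = 2*R*(-4 + R))
O = 241443 (O = -1*29 - 1*(-241472) = -29 + 241472 = 241443)
(1764664 + (A(-6, q(-5)) + 126)²) + O = (1764664 + (-6 + 126)²) + 241443 = (1764664 + 120²) + 241443 = (1764664 + 14400) + 241443 = 1779064 + 241443 = 2020507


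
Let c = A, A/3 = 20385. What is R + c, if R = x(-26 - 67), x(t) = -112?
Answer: 61043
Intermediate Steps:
A = 61155 (A = 3*20385 = 61155)
R = -112
c = 61155
R + c = -112 + 61155 = 61043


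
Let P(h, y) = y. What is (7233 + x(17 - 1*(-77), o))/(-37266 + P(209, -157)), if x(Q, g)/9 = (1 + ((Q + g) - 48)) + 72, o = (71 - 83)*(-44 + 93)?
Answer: -3012/37423 ≈ -0.080485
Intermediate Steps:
o = -588 (o = -12*49 = -588)
x(Q, g) = 225 + 9*Q + 9*g (x(Q, g) = 9*((1 + ((Q + g) - 48)) + 72) = 9*((1 + (-48 + Q + g)) + 72) = 9*((-47 + Q + g) + 72) = 9*(25 + Q + g) = 225 + 9*Q + 9*g)
(7233 + x(17 - 1*(-77), o))/(-37266 + P(209, -157)) = (7233 + (225 + 9*(17 - 1*(-77)) + 9*(-588)))/(-37266 - 157) = (7233 + (225 + 9*(17 + 77) - 5292))/(-37423) = (7233 + (225 + 9*94 - 5292))*(-1/37423) = (7233 + (225 + 846 - 5292))*(-1/37423) = (7233 - 4221)*(-1/37423) = 3012*(-1/37423) = -3012/37423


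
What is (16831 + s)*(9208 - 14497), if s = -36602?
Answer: 104568819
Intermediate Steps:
(16831 + s)*(9208 - 14497) = (16831 - 36602)*(9208 - 14497) = -19771*(-5289) = 104568819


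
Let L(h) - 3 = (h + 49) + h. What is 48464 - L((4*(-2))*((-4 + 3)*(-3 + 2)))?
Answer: 48428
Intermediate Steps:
L(h) = 52 + 2*h (L(h) = 3 + ((h + 49) + h) = 3 + ((49 + h) + h) = 3 + (49 + 2*h) = 52 + 2*h)
48464 - L((4*(-2))*((-4 + 3)*(-3 + 2))) = 48464 - (52 + 2*((4*(-2))*((-4 + 3)*(-3 + 2)))) = 48464 - (52 + 2*(-(-8)*(-1))) = 48464 - (52 + 2*(-8*1)) = 48464 - (52 + 2*(-8)) = 48464 - (52 - 16) = 48464 - 1*36 = 48464 - 36 = 48428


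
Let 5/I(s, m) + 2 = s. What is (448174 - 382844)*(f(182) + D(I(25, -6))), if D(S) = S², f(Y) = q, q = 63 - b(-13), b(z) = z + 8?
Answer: 2351684010/529 ≈ 4.4455e+6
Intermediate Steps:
I(s, m) = 5/(-2 + s)
b(z) = 8 + z
q = 68 (q = 63 - (8 - 13) = 63 - 1*(-5) = 63 + 5 = 68)
f(Y) = 68
(448174 - 382844)*(f(182) + D(I(25, -6))) = (448174 - 382844)*(68 + (5/(-2 + 25))²) = 65330*(68 + (5/23)²) = 65330*(68 + 25/529) = 65330*(35997/529) = 2351684010/529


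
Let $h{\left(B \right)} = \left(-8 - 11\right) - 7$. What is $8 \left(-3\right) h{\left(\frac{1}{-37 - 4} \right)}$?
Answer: $624$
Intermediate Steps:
$h{\left(B \right)} = -26$ ($h{\left(B \right)} = -19 - 7 = -26$)
$8 \left(-3\right) h{\left(\frac{1}{-37 - 4} \right)} = 8 \left(-3\right) \left(-26\right) = \left(-24\right) \left(-26\right) = 624$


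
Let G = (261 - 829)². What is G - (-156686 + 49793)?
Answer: 429517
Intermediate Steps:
G = 322624 (G = (-568)² = 322624)
G - (-156686 + 49793) = 322624 - (-156686 + 49793) = 322624 - 1*(-106893) = 322624 + 106893 = 429517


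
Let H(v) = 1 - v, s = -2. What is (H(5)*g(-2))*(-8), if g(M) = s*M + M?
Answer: 64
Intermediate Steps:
g(M) = -M (g(M) = -2*M + M = -M)
(H(5)*g(-2))*(-8) = ((1 - 1*5)*(-1*(-2)))*(-8) = ((1 - 5)*2)*(-8) = -4*2*(-8) = -8*(-8) = 64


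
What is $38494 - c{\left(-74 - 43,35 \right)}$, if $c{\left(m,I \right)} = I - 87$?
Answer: $38546$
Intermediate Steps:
$c{\left(m,I \right)} = -87 + I$ ($c{\left(m,I \right)} = I - 87 = -87 + I$)
$38494 - c{\left(-74 - 43,35 \right)} = 38494 - \left(-87 + 35\right) = 38494 - -52 = 38494 + 52 = 38546$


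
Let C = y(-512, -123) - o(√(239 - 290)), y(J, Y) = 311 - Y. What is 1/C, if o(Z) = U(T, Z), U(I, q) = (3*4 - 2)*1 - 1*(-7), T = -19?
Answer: 1/417 ≈ 0.0023981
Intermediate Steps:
U(I, q) = 17 (U(I, q) = (12 - 2)*1 + 7 = 10*1 + 7 = 10 + 7 = 17)
o(Z) = 17
C = 417 (C = (311 - 1*(-123)) - 1*17 = (311 + 123) - 17 = 434 - 17 = 417)
1/C = 1/417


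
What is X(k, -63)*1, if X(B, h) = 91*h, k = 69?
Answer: -5733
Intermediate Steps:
X(k, -63)*1 = (91*(-63))*1 = -5733*1 = -5733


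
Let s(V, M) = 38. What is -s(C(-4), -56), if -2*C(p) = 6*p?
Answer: -38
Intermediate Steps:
C(p) = -3*p
-s(C(-4), -56) = -1*38 = -38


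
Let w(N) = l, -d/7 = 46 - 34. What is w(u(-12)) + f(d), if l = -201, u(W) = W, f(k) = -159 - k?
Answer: -276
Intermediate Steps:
d = -84 (d = -7*(46 - 34) = -7*12 = -84)
w(N) = -201
w(u(-12)) + f(d) = -201 + (-159 - 1*(-84)) = -201 + (-159 + 84) = -201 - 75 = -276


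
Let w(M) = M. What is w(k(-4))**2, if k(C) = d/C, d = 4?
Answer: 1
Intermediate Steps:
k(C) = 4/C
w(k(-4))**2 = (4/(-4))**2 = (4*(-1/4))**2 = (-1)**2 = 1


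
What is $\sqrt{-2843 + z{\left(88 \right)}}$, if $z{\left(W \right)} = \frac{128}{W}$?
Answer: $\frac{3 i \sqrt{38203}}{11} \approx 53.306 i$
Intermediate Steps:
$\sqrt{-2843 + z{\left(88 \right)}} = \sqrt{-2843 + \frac{128}{88}} = \sqrt{-2843 + 128 \cdot \frac{1}{88}} = \sqrt{-2843 + \frac{16}{11}} = \sqrt{- \frac{31257}{11}} = \frac{3 i \sqrt{38203}}{11}$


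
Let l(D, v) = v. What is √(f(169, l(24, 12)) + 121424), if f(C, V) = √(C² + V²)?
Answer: √(121424 + √28705) ≈ 348.70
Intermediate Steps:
√(f(169, l(24, 12)) + 121424) = √(√(169² + 12²) + 121424) = √(√(28561 + 144) + 121424) = √(√28705 + 121424) = √(121424 + √28705)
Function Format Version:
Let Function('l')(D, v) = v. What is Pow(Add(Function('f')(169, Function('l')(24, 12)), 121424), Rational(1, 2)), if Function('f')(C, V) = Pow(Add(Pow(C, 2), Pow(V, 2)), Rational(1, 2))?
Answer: Pow(Add(121424, Pow(28705, Rational(1, 2))), Rational(1, 2)) ≈ 348.70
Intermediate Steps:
Pow(Add(Function('f')(169, Function('l')(24, 12)), 121424), Rational(1, 2)) = Pow(Add(Pow(Add(Pow(169, 2), Pow(12, 2)), Rational(1, 2)), 121424), Rational(1, 2)) = Pow(Add(Pow(Add(28561, 144), Rational(1, 2)), 121424), Rational(1, 2)) = Pow(Add(Pow(28705, Rational(1, 2)), 121424), Rational(1, 2)) = Pow(Add(121424, Pow(28705, Rational(1, 2))), Rational(1, 2))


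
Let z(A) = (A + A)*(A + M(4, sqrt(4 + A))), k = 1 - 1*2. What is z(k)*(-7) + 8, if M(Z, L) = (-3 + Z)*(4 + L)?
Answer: 50 + 14*sqrt(3) ≈ 74.249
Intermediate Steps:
k = -1 (k = 1 - 2 = -1)
z(A) = 2*A*(4 + A + sqrt(4 + A)) (z(A) = (A + A)*(A + (-12 - 3*sqrt(4 + A) + 4*4 + sqrt(4 + A)*4)) = (2*A)*(A + (-12 - 3*sqrt(4 + A) + 16 + 4*sqrt(4 + A))) = (2*A)*(A + (4 + sqrt(4 + A))) = (2*A)*(4 + A + sqrt(4 + A)) = 2*A*(4 + A + sqrt(4 + A)))
z(k)*(-7) + 8 = (2*(-1)*(4 - 1 + sqrt(4 - 1)))*(-7) + 8 = (2*(-1)*(4 - 1 + sqrt(3)))*(-7) + 8 = (2*(-1)*(3 + sqrt(3)))*(-7) + 8 = (-6 - 2*sqrt(3))*(-7) + 8 = (42 + 14*sqrt(3)) + 8 = 50 + 14*sqrt(3)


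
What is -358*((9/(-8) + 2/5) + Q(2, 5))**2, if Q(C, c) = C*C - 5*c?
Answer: -135173819/800 ≈ -1.6897e+5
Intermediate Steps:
Q(C, c) = C**2 - 5*c
-358*((9/(-8) + 2/5) + Q(2, 5))**2 = -358*((9/(-8) + 2/5) + (2**2 - 5*5))**2 = -358*((9*(-1/8) + 2*(1/5)) + (4 - 25))**2 = -358*((-9/8 + 2/5) - 21)**2 = -358*(-29/40 - 21)**2 = -358*(-869/40)**2 = -358*755161/1600 = -135173819/800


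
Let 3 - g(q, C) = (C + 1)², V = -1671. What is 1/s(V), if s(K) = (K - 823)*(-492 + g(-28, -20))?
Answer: 1/2119900 ≈ 4.7172e-7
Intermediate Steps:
g(q, C) = 3 - (1 + C)² (g(q, C) = 3 - (C + 1)² = 3 - (1 + C)²)
s(K) = 699550 - 850*K (s(K) = (K - 823)*(-492 + (3 - (1 - 20)²)) = (-823 + K)*(-492 + (3 - 1*(-19)²)) = (-823 + K)*(-492 + (3 - 1*361)) = (-823 + K)*(-492 + (3 - 361)) = (-823 + K)*(-492 - 358) = (-823 + K)*(-850) = 699550 - 850*K)
1/s(V) = 1/(699550 - 850*(-1671)) = 1/(699550 + 1420350) = 1/2119900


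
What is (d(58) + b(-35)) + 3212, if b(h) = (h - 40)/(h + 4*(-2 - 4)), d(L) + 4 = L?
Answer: 192769/59 ≈ 3267.3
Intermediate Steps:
d(L) = -4 + L
b(h) = (-40 + h)/(-24 + h) (b(h) = (-40 + h)/(h + 4*(-6)) = (-40 + h)/(h - 24) = (-40 + h)/(-24 + h))
(d(58) + b(-35)) + 3212 = ((-4 + 58) + (-40 - 35)/(-24 - 35)) + 3212 = (54 - 75/(-59)) + 3212 = (54 - 1/59*(-75)) + 3212 = (54 + 75/59) + 3212 = 3261/59 + 3212 = 192769/59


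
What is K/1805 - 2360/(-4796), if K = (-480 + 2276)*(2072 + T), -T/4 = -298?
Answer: 7029775606/2164195 ≈ 3248.2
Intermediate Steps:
T = 1192 (T = -4*(-298) = 1192)
K = 5862144 (K = (-480 + 2276)*(2072 + 1192) = 1796*3264 = 5862144)
K/1805 - 2360/(-4796) = 5862144/1805 - 2360/(-4796) = 5862144*(1/1805) - 2360*(-1/4796) = 5862144/1805 + 590/1199 = 7029775606/2164195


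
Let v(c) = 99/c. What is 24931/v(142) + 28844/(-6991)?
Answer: 24746696626/692109 ≈ 35756.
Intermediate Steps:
24931/v(142) + 28844/(-6991) = 24931/((99/142)) + 28844/(-6991) = 24931/((99*(1/142))) + 28844*(-1/6991) = 24931/(99/142) - 28844/6991 = 24931*(142/99) - 28844/6991 = 3540202/99 - 28844/6991 = 24746696626/692109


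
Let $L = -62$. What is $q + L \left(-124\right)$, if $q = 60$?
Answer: $7748$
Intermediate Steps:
$q + L \left(-124\right) = 60 - -7688 = 60 + 7688 = 7748$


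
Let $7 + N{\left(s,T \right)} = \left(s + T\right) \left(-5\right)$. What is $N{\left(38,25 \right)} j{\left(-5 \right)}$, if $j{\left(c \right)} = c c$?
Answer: $-8050$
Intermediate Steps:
$j{\left(c \right)} = c^{2}$
$N{\left(s,T \right)} = -7 - 5 T - 5 s$ ($N{\left(s,T \right)} = -7 + \left(s + T\right) \left(-5\right) = -7 + \left(T + s\right) \left(-5\right) = -7 - \left(5 T + 5 s\right) = -7 - 5 T - 5 s$)
$N{\left(38,25 \right)} j{\left(-5 \right)} = \left(-7 - 125 - 190\right) \left(-5\right)^{2} = \left(-7 - 125 - 190\right) 25 = \left(-322\right) 25 = -8050$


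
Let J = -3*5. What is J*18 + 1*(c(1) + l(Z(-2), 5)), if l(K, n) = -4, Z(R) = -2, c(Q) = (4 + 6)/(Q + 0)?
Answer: -264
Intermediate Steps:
c(Q) = 10/Q
J = -15
J*18 + 1*(c(1) + l(Z(-2), 5)) = -15*18 + 1*(10/1 - 4) = -270 + 1*(10*1 - 4) = -270 + 1*(10 - 4) = -270 + 1*6 = -270 + 6 = -264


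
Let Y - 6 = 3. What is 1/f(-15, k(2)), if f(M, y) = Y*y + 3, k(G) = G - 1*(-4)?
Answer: 1/57 ≈ 0.017544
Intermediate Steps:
Y = 9 (Y = 6 + 3 = 9)
k(G) = 4 + G (k(G) = G + 4 = 4 + G)
f(M, y) = 3 + 9*y (f(M, y) = 9*y + 3 = 3 + 9*y)
1/f(-15, k(2)) = 1/(3 + 9*(4 + 2)) = 1/(3 + 9*6) = 1/(3 + 54) = 1/57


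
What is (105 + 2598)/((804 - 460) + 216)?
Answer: 2703/560 ≈ 4.8268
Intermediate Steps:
(105 + 2598)/((804 - 460) + 216) = 2703/(344 + 216) = 2703/560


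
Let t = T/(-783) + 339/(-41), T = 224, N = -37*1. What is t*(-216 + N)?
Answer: 69479113/32103 ≈ 2164.3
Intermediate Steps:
N = -37
t = -274621/32103 (t = 224/(-783) + 339/(-41) = 224*(-1/783) + 339*(-1/41) = -224/783 - 339/41 = -274621/32103 ≈ -8.5544)
t*(-216 + N) = -274621*(-216 - 37)/32103 = -274621/32103*(-253) = 69479113/32103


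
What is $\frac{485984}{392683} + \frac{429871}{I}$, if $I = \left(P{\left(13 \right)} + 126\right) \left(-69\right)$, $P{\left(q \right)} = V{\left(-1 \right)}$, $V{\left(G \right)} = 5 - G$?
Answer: $- \frac{164376691621}{3576556764} \approx -45.959$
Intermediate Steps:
$P{\left(q \right)} = 6$ ($P{\left(q \right)} = 5 - -1 = 5 + 1 = 6$)
$I = -9108$ ($I = \left(6 + 126\right) \left(-69\right) = 132 \left(-69\right) = -9108$)
$\frac{485984}{392683} + \frac{429871}{I} = \frac{485984}{392683} + \frac{429871}{-9108} = 485984 \cdot \frac{1}{392683} + 429871 \left(- \frac{1}{9108}\right) = \frac{485984}{392683} - \frac{429871}{9108} = - \frac{164376691621}{3576556764}$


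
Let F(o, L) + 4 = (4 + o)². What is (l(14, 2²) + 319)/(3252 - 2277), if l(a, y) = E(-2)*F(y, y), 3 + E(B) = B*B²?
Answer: -341/975 ≈ -0.34974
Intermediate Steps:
E(B) = -3 + B³ (E(B) = -3 + B*B² = -3 + B³)
F(o, L) = -4 + (4 + o)²
l(a, y) = 44 - 11*(4 + y)² (l(a, y) = (-3 + (-2)³)*(-4 + (4 + y)²) = (-3 - 8)*(-4 + (4 + y)²) = -11*(-4 + (4 + y)²) = 44 - 11*(4 + y)²)
(l(14, 2²) + 319)/(3252 - 2277) = ((44 - 11*(4 + 2²)²) + 319)/(3252 - 2277) = ((44 - 11*(4 + 4)²) + 319)/975 = ((44 - 11*8²) + 319)*(1/975) = ((44 - 11*64) + 319)*(1/975) = ((44 - 704) + 319)*(1/975) = (-660 + 319)*(1/975) = -341*1/975 = -341/975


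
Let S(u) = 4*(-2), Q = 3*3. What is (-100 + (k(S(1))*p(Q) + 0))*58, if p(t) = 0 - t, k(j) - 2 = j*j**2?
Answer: 260420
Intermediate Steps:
Q = 9
S(u) = -8
k(j) = 2 + j**3 (k(j) = 2 + j*j**2 = 2 + j**3)
p(t) = -t
(-100 + (k(S(1))*p(Q) + 0))*58 = (-100 + ((2 + (-8)**3)*(-1*9) + 0))*58 = (-100 + ((2 - 512)*(-9) + 0))*58 = (-100 + (-510*(-9) + 0))*58 = (-100 + (4590 + 0))*58 = (-100 + 4590)*58 = 4490*58 = 260420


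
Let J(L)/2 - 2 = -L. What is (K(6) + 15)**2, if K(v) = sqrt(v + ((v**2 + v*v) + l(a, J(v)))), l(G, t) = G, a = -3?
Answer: 300 + 150*sqrt(3) ≈ 559.81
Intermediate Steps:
J(L) = 4 - 2*L (J(L) = 4 + 2*(-L) = 4 - 2*L)
K(v) = sqrt(-3 + v + 2*v**2) (K(v) = sqrt(v + ((v**2 + v*v) - 3)) = sqrt(v + ((v**2 + v**2) - 3)) = sqrt(v + (2*v**2 - 3)) = sqrt(v + (-3 + 2*v**2)) = sqrt(-3 + v + 2*v**2))
(K(6) + 15)**2 = (sqrt(-3 + 6 + 2*6**2) + 15)**2 = (sqrt(-3 + 6 + 2*36) + 15)**2 = (sqrt(-3 + 6 + 72) + 15)**2 = (sqrt(75) + 15)**2 = (5*sqrt(3) + 15)**2 = (15 + 5*sqrt(3))**2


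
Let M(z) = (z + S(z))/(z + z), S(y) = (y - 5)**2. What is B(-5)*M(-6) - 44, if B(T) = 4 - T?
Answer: -521/4 ≈ -130.25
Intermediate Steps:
S(y) = (-5 + y)**2
M(z) = (z + (-5 + z)**2)/(2*z) (M(z) = (z + (-5 + z)**2)/(z + z) = (z + (-5 + z)**2)/((2*z)) = (z + (-5 + z)**2)*(1/(2*z)) = (z + (-5 + z)**2)/(2*z))
B(-5)*M(-6) - 44 = (4 - 1*(-5))*((1/2)*(-6 + (-5 - 6)**2)/(-6)) - 44 = (4 + 5)*((1/2)*(-1/6)*(-6 + (-11)**2)) - 44 = 9*((1/2)*(-1/6)*(-6 + 121)) - 44 = 9*((1/2)*(-1/6)*115) - 44 = 9*(-115/12) - 44 = -345/4 - 44 = -521/4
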